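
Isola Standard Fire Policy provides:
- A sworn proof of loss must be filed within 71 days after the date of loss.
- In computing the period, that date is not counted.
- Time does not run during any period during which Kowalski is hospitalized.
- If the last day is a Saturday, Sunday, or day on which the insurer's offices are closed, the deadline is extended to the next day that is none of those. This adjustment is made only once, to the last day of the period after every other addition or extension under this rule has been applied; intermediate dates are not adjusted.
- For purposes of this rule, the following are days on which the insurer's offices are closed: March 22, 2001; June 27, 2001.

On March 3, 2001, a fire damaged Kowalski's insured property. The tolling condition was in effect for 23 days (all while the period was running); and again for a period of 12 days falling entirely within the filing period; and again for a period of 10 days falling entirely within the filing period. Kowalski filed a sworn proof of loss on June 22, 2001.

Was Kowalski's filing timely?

Yes

71 days after March 3, 2001 is May 13, 2001.
Tolling adds 23 days: May 13, 2001 + 23 days = June 5, 2001.
Tolling adds 12 days: June 5, 2001 + 12 days = June 17, 2001.
Tolling adds 10 days: June 17, 2001 + 10 days = June 27, 2001.
June 27, 2001 is a listed holiday. The next qualifying day is June 28, 2001.
The deadline is June 28, 2001; the filing on June 22, 2001 is on or before that date.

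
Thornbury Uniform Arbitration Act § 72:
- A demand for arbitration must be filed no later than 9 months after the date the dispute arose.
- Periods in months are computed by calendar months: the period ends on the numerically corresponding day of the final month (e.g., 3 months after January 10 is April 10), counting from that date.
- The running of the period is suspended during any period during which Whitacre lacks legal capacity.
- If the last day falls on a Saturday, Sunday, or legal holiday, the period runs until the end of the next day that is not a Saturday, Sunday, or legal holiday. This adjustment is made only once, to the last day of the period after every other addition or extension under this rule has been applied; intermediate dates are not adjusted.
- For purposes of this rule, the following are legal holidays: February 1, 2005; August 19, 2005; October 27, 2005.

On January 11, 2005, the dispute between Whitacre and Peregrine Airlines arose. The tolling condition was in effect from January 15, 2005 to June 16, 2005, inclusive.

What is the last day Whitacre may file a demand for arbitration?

March 13, 2006

9 months after January 11, 2005 is October 11, 2005.
From January 15, 2005 through June 16, 2005 inclusive is 153 days; tolling adds 153 days: October 11, 2005 + 153 days = March 13, 2006.
March 13, 2006 is a Monday and not a legal holiday, so no extension applies.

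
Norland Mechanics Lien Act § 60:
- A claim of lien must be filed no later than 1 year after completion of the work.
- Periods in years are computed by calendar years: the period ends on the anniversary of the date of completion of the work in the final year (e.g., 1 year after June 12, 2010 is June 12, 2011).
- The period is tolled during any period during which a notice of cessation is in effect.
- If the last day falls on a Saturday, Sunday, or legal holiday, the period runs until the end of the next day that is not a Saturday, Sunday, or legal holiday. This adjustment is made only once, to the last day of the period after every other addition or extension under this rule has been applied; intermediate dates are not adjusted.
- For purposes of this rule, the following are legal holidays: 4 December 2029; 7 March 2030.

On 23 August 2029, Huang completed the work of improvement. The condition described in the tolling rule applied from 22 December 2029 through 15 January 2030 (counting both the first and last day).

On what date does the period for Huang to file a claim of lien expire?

1 year after 23 August 2029 is August 23, 2030.
From December 22, 2029 through January 15, 2030 inclusive is 25 days; tolling adds 25 days: August 23, 2030 + 25 days = September 17, 2030.
September 17, 2030 is a Tuesday and not a legal holiday, so no extension applies.

September 17, 2030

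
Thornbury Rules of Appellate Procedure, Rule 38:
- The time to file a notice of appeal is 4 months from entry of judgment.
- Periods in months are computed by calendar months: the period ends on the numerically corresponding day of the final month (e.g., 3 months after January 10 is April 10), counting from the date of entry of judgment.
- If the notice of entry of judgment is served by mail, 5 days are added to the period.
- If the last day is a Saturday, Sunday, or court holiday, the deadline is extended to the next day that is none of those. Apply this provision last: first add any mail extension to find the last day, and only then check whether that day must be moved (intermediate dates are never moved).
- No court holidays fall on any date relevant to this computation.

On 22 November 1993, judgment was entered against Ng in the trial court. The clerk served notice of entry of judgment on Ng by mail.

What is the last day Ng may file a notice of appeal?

March 28, 1994

4 months after 22 November 1993 is March 22, 1994.
Service was by mail, adding 5 days: March 22, 1994 + 5 days = March 27, 1994.
March 27, 1994 is Sunday. The next qualifying day is March 28, 1994.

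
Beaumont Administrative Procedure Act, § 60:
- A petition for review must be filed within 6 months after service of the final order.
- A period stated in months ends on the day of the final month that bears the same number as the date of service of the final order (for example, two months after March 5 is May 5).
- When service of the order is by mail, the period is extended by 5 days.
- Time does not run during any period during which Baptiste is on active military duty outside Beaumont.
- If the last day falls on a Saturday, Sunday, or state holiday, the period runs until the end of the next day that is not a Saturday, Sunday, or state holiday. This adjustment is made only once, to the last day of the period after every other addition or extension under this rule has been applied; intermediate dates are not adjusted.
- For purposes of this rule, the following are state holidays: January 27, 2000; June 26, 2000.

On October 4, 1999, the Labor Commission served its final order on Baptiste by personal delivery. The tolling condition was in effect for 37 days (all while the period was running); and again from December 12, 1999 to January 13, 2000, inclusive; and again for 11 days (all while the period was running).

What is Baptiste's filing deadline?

June 27, 2000

6 months after October 4, 1999 is April 4, 2000.
Service was not by mail, so no mail extension applies.
Tolling adds 37 days: April 4, 2000 + 37 days = May 11, 2000.
From December 12, 1999 through January 13, 2000 inclusive is 33 days; tolling adds 33 days: May 11, 2000 + 33 days = June 13, 2000.
Tolling adds 11 days: June 13, 2000 + 11 days = June 24, 2000.
June 24, 2000 is Saturday; June 25, 2000 is Sunday; June 26, 2000 is a listed holiday. The next qualifying day is June 27, 2000.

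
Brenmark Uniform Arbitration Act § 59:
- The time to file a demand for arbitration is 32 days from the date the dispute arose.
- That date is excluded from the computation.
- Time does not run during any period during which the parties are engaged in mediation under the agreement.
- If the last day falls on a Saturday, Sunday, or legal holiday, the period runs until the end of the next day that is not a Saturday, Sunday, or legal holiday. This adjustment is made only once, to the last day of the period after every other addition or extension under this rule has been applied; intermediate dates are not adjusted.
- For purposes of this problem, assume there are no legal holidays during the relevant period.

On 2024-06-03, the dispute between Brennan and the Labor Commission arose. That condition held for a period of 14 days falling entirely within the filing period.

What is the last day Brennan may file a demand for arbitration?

32 days after 2024-06-03 is July 5, 2024.
Tolling adds 14 days: July 5, 2024 + 14 days = July 19, 2024.
July 19, 2024 is a Friday and not a legal holiday, so no extension applies.

July 19, 2024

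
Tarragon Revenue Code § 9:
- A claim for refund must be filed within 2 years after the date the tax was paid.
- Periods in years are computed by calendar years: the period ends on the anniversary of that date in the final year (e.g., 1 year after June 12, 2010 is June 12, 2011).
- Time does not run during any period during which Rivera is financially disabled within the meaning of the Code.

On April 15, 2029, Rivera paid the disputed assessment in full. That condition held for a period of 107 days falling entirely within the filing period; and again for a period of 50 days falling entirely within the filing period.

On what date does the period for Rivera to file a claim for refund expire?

September 19, 2031

2 years after April 15, 2029 is April 15, 2031.
Tolling adds 107 days: April 15, 2031 + 107 days = July 31, 2031.
Tolling adds 50 days: July 31, 2031 + 50 days = September 19, 2031.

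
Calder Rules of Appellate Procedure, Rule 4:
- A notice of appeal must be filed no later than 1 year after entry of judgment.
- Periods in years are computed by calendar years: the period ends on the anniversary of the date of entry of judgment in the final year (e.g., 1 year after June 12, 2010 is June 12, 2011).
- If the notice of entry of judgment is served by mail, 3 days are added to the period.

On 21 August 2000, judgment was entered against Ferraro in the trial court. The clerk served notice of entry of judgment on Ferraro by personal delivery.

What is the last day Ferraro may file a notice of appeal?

August 21, 2001

1 year after 21 August 2000 is August 21, 2001.
Service was not by mail, so no mail extension applies.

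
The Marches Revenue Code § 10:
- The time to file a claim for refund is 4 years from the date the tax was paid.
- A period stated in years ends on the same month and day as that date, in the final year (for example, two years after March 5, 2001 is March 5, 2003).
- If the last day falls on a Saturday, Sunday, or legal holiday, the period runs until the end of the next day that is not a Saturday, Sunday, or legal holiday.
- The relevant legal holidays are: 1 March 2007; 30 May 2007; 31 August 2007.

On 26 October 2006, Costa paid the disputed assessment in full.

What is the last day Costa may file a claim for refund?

October 26, 2010

4 years after 26 October 2006 is October 26, 2010.
October 26, 2010 is a Tuesday and not a legal holiday, so no extension applies.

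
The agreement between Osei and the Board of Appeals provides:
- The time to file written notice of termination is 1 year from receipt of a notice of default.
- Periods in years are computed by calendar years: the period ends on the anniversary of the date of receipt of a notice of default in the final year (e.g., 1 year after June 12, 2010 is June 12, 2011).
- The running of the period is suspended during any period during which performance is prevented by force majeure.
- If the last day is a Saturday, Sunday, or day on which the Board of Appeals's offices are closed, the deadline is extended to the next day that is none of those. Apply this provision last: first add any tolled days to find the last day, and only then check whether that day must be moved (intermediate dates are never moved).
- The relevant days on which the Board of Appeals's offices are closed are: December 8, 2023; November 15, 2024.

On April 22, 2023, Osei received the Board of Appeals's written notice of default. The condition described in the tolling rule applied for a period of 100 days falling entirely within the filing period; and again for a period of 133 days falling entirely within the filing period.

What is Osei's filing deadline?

1 year after April 22, 2023 is April 22, 2024.
Tolling adds 100 days: April 22, 2024 + 100 days = July 31, 2024.
Tolling adds 133 days: July 31, 2024 + 133 days = December 11, 2024.
December 11, 2024 is a Wednesday and not a day on which the Board of Appeals's offices are closed, so no extension applies.

December 11, 2024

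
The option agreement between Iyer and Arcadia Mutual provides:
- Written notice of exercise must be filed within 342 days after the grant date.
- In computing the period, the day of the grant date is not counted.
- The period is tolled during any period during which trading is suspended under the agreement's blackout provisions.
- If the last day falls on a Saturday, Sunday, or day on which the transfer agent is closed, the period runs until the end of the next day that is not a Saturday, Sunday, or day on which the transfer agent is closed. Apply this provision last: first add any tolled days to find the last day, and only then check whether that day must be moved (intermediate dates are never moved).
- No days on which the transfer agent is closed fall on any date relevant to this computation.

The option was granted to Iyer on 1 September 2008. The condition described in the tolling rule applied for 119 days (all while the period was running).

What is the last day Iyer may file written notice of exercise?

342 days after 1 September 2008 is August 9, 2009.
Tolling adds 119 days: August 9, 2009 + 119 days = December 6, 2009.
December 6, 2009 is Sunday. The next qualifying day is December 7, 2009.

December 7, 2009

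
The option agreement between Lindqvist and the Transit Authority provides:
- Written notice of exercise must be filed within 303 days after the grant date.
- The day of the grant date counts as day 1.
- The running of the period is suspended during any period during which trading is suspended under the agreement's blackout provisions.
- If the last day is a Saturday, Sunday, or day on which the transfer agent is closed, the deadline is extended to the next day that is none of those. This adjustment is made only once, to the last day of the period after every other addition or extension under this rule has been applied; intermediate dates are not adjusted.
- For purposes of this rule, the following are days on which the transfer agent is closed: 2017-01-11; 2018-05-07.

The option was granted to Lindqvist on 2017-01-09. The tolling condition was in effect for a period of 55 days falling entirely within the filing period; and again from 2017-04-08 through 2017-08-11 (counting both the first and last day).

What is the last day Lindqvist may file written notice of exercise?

Counting 2017-01-09 as day 1, day 303 is November 7, 2017.
Tolling adds 55 days: November 7, 2017 + 55 days = January 1, 2018.
From April 8, 2017 through August 11, 2017 inclusive is 126 days; tolling adds 126 days: January 1, 2018 + 126 days = May 7, 2018.
May 7, 2018 is a listed holiday. The next qualifying day is May 8, 2018.

May 8, 2018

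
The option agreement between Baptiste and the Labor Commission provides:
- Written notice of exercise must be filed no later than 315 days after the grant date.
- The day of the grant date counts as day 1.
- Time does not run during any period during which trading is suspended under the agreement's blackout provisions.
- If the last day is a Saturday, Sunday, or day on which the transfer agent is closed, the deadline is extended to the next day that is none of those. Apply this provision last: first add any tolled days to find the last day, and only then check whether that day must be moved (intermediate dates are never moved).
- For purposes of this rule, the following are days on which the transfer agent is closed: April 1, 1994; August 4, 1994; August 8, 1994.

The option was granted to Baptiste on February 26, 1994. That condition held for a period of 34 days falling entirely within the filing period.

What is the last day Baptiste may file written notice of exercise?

Counting February 26, 1994 as day 1, day 315 is January 6, 1995.
Tolling adds 34 days: January 6, 1995 + 34 days = February 9, 1995.
February 9, 1995 is a Thursday and not a day on which the transfer agent is closed, so no extension applies.

February 9, 1995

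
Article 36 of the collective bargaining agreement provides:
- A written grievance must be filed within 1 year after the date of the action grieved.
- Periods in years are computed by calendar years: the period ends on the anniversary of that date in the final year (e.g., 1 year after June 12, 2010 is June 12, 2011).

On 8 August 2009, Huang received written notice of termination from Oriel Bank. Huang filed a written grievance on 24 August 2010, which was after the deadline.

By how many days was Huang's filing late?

1 year after 8 August 2009 is August 8, 2010.
The deadline is August 8, 2010; from August 8, 2010 to August 24, 2010 is 16 days.

16 days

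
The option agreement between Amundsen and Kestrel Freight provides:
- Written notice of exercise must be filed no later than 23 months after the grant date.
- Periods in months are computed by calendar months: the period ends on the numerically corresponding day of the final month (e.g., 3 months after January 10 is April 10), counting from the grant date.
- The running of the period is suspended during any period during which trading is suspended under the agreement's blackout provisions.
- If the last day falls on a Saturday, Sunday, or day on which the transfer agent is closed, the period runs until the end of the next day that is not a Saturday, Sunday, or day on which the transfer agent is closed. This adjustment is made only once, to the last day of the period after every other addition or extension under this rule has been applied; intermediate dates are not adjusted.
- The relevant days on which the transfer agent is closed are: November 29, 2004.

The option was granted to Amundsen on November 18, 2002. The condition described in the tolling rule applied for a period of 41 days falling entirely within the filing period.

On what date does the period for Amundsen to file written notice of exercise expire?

23 months after November 18, 2002 is October 18, 2004.
Tolling adds 41 days: October 18, 2004 + 41 days = November 28, 2004.
November 28, 2004 is Sunday; November 29, 2004 is a listed holiday. The next qualifying day is November 30, 2004.

November 30, 2004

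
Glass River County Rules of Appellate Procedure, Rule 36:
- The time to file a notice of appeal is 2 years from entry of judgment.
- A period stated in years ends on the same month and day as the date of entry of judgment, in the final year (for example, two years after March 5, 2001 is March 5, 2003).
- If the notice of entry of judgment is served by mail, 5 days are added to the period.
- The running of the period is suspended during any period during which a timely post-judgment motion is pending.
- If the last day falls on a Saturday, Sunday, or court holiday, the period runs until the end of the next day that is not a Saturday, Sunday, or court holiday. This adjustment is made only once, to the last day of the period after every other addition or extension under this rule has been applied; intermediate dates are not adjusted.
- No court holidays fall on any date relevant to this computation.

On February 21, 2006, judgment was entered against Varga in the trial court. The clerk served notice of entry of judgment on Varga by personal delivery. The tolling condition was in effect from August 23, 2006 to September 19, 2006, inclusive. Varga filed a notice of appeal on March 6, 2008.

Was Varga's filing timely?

Yes

2 years after February 21, 2006 is February 21, 2008.
Service was not by mail, so no mail extension applies.
From August 23, 2006 through September 19, 2006 inclusive is 28 days; tolling adds 28 days: February 21, 2008 + 28 days = March 20, 2008.
March 20, 2008 is a Thursday and not a court holiday, so no extension applies.
The deadline is March 20, 2008; the filing on March 6, 2008 is on or before that date.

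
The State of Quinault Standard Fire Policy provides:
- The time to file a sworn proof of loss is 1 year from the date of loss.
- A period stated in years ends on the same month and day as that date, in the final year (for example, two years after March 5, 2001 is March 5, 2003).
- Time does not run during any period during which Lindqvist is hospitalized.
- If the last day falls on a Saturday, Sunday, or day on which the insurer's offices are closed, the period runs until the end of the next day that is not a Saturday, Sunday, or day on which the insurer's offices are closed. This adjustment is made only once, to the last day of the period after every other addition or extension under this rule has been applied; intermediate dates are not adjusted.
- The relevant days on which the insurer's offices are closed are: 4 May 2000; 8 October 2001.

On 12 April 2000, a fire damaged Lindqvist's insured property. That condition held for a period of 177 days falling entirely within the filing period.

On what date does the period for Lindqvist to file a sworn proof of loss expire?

1 year after 12 April 2000 is April 12, 2001.
Tolling adds 177 days: April 12, 2001 + 177 days = October 6, 2001.
October 6, 2001 is Saturday; October 7, 2001 is Sunday; October 8, 2001 is a listed holiday. The next qualifying day is October 9, 2001.

October 9, 2001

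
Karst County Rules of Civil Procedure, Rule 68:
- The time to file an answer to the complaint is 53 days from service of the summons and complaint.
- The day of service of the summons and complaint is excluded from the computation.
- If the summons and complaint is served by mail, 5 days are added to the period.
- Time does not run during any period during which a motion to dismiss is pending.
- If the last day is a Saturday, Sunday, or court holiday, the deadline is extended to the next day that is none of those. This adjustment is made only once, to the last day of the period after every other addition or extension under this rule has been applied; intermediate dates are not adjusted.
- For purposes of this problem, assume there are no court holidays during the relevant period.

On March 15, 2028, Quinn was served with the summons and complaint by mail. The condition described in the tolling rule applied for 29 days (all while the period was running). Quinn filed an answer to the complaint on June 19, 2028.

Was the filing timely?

53 days after March 15, 2028 is May 7, 2028.
Service was by mail, adding 5 days: May 7, 2028 + 5 days = May 12, 2028.
Tolling adds 29 days: May 12, 2028 + 29 days = June 10, 2028.
June 10, 2028 is Saturday; June 11, 2028 is Sunday. The next qualifying day is June 12, 2028.
The deadline is June 12, 2028; the filing on June 19, 2028 is after that date.

No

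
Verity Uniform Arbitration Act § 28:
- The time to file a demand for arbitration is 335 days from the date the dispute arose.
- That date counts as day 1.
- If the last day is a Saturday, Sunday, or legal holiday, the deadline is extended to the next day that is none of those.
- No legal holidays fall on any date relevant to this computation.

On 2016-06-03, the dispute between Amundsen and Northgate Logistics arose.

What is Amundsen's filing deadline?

Counting 2016-06-03 as day 1, day 335 is May 3, 2017.
May 3, 2017 is a Wednesday and not a legal holiday, so no extension applies.

May 3, 2017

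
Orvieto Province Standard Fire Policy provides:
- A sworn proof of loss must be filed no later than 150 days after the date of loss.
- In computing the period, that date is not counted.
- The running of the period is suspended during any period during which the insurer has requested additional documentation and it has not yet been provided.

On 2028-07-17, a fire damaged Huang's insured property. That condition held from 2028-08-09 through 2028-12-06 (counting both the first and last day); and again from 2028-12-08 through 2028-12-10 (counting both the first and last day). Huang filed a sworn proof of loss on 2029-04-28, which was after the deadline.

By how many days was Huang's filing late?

150 days after 2028-07-17 is December 14, 2028.
From August 9, 2028 through December 6, 2028 inclusive is 120 days; tolling adds 120 days: December 14, 2028 + 120 days = April 13, 2029.
From December 8, 2028 through December 10, 2028 inclusive is 3 days; tolling adds 3 days: April 13, 2029 + 3 days = April 16, 2029.
The deadline is April 16, 2029; from April 16, 2029 to April 28, 2029 is 12 days.

12 days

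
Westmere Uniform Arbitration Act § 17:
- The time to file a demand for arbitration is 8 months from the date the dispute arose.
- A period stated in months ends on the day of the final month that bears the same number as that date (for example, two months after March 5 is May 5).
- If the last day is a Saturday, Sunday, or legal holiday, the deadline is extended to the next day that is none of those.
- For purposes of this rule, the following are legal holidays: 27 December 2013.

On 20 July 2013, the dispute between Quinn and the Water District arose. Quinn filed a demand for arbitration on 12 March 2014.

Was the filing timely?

8 months after 20 July 2013 is March 20, 2014.
March 20, 2014 is a Thursday and not a legal holiday, so no extension applies.
The deadline is March 20, 2014; the filing on March 12, 2014 is on or before that date.

Yes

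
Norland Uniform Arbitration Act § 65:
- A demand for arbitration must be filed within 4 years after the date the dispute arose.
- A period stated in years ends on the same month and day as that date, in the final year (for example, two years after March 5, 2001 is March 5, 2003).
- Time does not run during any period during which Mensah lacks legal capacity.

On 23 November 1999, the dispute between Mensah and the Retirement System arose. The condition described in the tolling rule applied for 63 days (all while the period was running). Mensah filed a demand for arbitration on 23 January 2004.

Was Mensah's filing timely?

Yes

4 years after 23 November 1999 is November 23, 2003.
Tolling adds 63 days: November 23, 2003 + 63 days = January 25, 2004.
The deadline is January 25, 2004; the filing on January 23, 2004 is on or before that date.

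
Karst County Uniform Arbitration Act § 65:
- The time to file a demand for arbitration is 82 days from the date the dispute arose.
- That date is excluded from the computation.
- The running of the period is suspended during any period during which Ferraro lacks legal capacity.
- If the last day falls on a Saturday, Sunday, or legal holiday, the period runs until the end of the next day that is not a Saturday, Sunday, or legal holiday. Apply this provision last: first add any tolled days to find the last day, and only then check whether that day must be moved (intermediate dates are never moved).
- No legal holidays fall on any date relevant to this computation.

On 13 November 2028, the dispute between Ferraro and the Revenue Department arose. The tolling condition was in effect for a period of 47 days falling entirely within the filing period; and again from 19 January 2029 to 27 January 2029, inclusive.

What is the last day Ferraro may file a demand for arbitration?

April 2, 2029

82 days after 13 November 2028 is February 3, 2029.
Tolling adds 47 days: February 3, 2029 + 47 days = March 22, 2029.
From January 19, 2029 through January 27, 2029 inclusive is 9 days; tolling adds 9 days: March 22, 2029 + 9 days = March 31, 2029.
March 31, 2029 is Saturday; April 1, 2029 is Sunday. The next qualifying day is April 2, 2029.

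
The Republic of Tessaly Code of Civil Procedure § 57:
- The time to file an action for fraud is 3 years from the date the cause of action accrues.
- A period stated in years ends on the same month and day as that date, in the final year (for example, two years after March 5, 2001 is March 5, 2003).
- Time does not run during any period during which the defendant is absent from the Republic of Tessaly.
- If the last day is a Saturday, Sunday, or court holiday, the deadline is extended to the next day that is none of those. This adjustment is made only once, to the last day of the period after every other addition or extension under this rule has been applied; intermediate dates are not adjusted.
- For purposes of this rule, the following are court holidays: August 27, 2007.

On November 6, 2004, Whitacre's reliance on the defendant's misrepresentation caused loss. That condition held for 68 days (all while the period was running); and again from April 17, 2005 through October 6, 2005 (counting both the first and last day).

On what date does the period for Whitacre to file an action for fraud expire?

July 4, 2008

3 years after November 6, 2004 is November 6, 2007.
Tolling adds 68 days: November 6, 2007 + 68 days = January 13, 2008.
From April 17, 2005 through October 6, 2005 inclusive is 173 days; tolling adds 173 days: January 13, 2008 + 173 days = July 4, 2008.
July 4, 2008 is a Friday and not a court holiday, so no extension applies.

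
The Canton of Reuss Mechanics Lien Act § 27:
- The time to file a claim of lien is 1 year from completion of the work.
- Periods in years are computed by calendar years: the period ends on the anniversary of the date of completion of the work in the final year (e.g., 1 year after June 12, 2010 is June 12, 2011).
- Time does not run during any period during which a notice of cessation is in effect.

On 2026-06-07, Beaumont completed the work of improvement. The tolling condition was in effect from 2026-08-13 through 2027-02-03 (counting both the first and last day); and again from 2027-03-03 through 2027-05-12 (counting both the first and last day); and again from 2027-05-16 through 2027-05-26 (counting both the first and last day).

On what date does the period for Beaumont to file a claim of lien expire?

1 year after 2026-06-07 is June 7, 2027.
From August 13, 2026 through February 3, 2027 inclusive is 175 days; tolling adds 175 days: June 7, 2027 + 175 days = November 29, 2027.
From March 3, 2027 through May 12, 2027 inclusive is 71 days; tolling adds 71 days: November 29, 2027 + 71 days = February 8, 2028.
From May 16, 2027 through May 26, 2027 inclusive is 11 days; tolling adds 11 days: February 8, 2028 + 11 days = February 19, 2028.

February 19, 2028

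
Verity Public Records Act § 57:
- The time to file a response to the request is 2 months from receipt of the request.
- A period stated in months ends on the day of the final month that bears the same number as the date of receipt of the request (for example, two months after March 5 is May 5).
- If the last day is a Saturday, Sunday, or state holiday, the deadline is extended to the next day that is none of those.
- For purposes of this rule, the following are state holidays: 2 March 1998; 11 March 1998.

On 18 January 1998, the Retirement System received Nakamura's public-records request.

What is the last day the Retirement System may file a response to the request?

2 months after 18 January 1998 is March 18, 1998.
March 18, 1998 is a Wednesday and not a state holiday, so no extension applies.

March 18, 1998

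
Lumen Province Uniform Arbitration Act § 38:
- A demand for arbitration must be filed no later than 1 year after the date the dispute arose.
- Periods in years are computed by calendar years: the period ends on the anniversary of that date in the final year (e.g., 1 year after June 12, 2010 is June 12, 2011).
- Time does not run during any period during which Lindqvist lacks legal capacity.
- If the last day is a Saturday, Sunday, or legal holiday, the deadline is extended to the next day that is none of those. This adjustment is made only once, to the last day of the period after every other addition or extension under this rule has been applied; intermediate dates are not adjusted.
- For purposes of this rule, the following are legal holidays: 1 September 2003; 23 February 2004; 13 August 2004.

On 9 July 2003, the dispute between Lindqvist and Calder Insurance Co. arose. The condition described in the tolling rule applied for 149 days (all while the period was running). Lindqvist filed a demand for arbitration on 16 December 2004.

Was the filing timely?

No

1 year after 9 July 2003 is July 9, 2004.
Tolling adds 149 days: July 9, 2004 + 149 days = December 5, 2004.
December 5, 2004 is Sunday. The next qualifying day is December 6, 2004.
The deadline is December 6, 2004; the filing on December 16, 2004 is after that date.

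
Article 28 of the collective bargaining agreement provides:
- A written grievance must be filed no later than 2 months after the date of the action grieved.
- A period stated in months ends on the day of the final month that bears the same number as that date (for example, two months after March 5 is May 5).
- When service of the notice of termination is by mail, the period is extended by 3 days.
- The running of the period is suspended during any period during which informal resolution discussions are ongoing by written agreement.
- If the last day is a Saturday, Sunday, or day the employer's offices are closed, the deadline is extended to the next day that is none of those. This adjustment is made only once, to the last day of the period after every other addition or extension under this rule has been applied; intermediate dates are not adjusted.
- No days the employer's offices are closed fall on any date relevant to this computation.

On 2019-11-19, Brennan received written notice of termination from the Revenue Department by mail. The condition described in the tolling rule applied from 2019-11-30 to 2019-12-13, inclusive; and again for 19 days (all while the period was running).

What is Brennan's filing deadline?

2 months after 2019-11-19 is January 19, 2020.
Service was by mail, adding 3 days: January 19, 2020 + 3 days = January 22, 2020.
From November 30, 2019 through December 13, 2019 inclusive is 14 days; tolling adds 14 days: January 22, 2020 + 14 days = February 5, 2020.
Tolling adds 19 days: February 5, 2020 + 19 days = February 24, 2020.
February 24, 2020 is a Monday and not a day the employer's offices are closed, so no extension applies.

February 24, 2020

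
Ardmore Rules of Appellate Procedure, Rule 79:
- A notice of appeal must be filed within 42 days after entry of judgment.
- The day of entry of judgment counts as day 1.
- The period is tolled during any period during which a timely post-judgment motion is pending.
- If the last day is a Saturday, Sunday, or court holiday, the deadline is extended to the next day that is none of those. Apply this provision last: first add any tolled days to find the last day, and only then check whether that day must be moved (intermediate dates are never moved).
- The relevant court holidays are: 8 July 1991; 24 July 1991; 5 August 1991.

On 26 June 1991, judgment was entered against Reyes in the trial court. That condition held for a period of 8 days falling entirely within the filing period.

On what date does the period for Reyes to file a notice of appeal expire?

August 14, 1991

Counting 26 June 1991 as day 1, day 42 is August 6, 1991.
Tolling adds 8 days: August 6, 1991 + 8 days = August 14, 1991.
August 14, 1991 is a Wednesday and not a court holiday, so no extension applies.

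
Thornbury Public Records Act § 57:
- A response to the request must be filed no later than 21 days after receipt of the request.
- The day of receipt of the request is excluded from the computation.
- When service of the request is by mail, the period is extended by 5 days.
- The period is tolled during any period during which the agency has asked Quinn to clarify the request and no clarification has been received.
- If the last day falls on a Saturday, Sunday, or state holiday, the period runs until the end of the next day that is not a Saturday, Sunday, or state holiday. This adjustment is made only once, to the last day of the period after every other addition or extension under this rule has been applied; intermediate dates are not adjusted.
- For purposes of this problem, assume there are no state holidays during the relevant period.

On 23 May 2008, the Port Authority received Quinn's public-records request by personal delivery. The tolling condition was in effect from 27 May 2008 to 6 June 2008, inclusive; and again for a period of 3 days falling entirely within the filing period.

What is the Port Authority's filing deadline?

21 days after 23 May 2008 is June 13, 2008.
Service was not by mail, so no mail extension applies.
From May 27, 2008 through June 6, 2008 inclusive is 11 days; tolling adds 11 days: June 13, 2008 + 11 days = June 24, 2008.
Tolling adds 3 days: June 24, 2008 + 3 days = June 27, 2008.
June 27, 2008 is a Friday and not a state holiday, so no extension applies.

June 27, 2008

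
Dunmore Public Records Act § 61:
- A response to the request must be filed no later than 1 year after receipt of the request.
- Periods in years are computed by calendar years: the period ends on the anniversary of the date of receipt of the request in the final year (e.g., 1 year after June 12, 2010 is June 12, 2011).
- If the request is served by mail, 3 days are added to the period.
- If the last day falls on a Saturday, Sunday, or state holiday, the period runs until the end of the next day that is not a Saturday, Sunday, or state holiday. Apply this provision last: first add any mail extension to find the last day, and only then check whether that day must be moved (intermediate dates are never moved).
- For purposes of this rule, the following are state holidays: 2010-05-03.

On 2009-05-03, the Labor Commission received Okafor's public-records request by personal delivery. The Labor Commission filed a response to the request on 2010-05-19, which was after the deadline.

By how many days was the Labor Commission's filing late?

15 days

1 year after 2009-05-03 is May 3, 2010.
Service was not by mail, so no mail extension applies.
May 3, 2010 is a listed holiday. The next qualifying day is May 4, 2010.
The deadline is May 4, 2010; from May 4, 2010 to May 19, 2010 is 15 days.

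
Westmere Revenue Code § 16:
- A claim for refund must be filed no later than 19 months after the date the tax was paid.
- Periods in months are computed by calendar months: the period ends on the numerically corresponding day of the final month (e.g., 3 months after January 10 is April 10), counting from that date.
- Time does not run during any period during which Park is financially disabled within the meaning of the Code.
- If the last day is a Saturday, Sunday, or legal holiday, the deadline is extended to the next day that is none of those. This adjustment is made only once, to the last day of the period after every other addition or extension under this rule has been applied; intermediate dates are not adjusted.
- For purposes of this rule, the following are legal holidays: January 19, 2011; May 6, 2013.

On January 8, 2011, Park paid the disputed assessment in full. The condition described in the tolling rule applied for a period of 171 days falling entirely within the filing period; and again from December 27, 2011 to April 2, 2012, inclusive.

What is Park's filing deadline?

May 7, 2013

19 months after January 8, 2011 is August 8, 2012.
Tolling adds 171 days: August 8, 2012 + 171 days = January 26, 2013.
From December 27, 2011 through April 2, 2012 inclusive is 98 days; tolling adds 98 days: January 26, 2013 + 98 days = May 4, 2013.
May 4, 2013 is Saturday; May 5, 2013 is Sunday; May 6, 2013 is a listed holiday. The next qualifying day is May 7, 2013.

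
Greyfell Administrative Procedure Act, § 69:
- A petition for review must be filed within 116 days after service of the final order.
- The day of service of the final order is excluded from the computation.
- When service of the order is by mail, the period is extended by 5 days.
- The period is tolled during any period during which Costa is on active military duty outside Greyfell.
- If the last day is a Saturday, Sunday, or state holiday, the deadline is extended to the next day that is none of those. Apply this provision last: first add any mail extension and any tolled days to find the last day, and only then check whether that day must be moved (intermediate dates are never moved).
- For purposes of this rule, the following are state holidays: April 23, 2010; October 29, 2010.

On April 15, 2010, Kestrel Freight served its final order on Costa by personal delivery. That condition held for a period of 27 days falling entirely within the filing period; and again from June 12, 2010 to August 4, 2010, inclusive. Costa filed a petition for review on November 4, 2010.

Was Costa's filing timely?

No

116 days after April 15, 2010 is August 9, 2010.
Service was not by mail, so no mail extension applies.
Tolling adds 27 days: August 9, 2010 + 27 days = September 5, 2010.
From June 12, 2010 through August 4, 2010 inclusive is 54 days; tolling adds 54 days: September 5, 2010 + 54 days = October 29, 2010.
October 29, 2010 is a listed holiday; October 30, 2010 is Saturday; October 31, 2010 is Sunday. The next qualifying day is November 1, 2010.
The deadline is November 1, 2010; the filing on November 4, 2010 is after that date.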